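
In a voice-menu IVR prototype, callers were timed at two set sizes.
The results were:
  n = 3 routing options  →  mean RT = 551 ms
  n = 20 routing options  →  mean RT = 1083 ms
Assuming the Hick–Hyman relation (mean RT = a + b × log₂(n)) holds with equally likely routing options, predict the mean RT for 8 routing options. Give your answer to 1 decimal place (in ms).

With log₂ n on the abscissa the relation is linear; from the two conditions:
  b = (1083 − 551) / (log₂ 20 − log₂ 3) = 532 / (4.3219 − 1.5850) = 194.376 ms/bit
  a = 551 − 194.376 × 1.5850 = 242.922 ms
Then RT(8) = 242.922 + 194.376 × log₂ 8 = 242.922 + 194.376 × 3 ≈ 826.049 ms.

826.0 ms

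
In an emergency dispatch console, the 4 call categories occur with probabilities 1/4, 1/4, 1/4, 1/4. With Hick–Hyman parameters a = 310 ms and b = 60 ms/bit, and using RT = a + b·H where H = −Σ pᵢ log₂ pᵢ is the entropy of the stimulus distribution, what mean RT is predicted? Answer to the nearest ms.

Each term −pᵢ log₂ pᵢ: 0.25·2 + 0.25·2 + 0.25·2 + 0.25·2; summed, H = 2.000 bits.
Mean RT = a + bH = 310 + 60·2.000 = 430.00 ms.

430 ms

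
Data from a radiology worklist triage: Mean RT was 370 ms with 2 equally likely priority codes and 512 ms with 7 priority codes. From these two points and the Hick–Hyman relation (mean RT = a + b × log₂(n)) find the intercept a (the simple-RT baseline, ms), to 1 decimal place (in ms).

b = (RT₂ − RT₁)/(log₂ n₂ − log₂ n₁) = (512 − 370)/(2.8074 − 1) = 78.568 ms/bit.
a = RT₁ − b·log₂ n₁ = 370 − 78.568 × 1 = 291.432 ms.

291.4 ms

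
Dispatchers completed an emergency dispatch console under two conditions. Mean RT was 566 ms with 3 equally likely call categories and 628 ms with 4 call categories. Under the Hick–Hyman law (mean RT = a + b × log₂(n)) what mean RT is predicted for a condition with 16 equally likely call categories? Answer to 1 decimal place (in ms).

926.8 ms

RT is linear in log₂ n, so two points fix the line:
  b = (628 − 566) / (log₂ 4 − log₂ 3) = 62 / (2 − 1.5850) = 149.384 ms/bit
  a = 566 − 149.384 × 1.5850 = 329.232 ms
Then RT(16) = 329.232 + 149.384 × log₂ 16 = 329.232 + 149.384 × 4 ≈ 926.768 ms.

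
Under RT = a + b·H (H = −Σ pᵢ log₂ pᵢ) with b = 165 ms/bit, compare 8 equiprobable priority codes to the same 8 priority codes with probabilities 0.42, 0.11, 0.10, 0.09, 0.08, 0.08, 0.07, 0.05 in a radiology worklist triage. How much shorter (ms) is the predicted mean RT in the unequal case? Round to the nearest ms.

Equiprobable entropy H₀ = log₂ 8 = 3.0000 bits.
Skewed entropy H = −Σ pᵢ log₂ pᵢ = 2.5884 bits.
ΔRT = b·(H₀ − H) = 165 × 0.4116 = 67.91 ms.

68 ms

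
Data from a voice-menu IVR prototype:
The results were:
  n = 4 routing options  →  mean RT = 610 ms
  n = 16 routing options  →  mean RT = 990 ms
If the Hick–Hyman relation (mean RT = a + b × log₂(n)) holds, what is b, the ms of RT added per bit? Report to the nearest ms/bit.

190 ms/bit

Slope: b = (990 − 610) / (log₂ 16 − log₂ 4) = 380/2.0000 = 190 ms/bit.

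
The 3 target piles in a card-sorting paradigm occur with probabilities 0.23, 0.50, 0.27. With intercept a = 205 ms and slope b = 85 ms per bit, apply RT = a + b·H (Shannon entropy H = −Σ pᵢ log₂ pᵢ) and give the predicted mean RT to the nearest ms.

332 ms

H = 0.23·log₂(1/0.23) + 0.50·log₂(1/0.50) + 0.27·log₂(1/0.27) = 1.4977 bits.
RT = 205 + 85 × 1.4977 = 332.30 ms.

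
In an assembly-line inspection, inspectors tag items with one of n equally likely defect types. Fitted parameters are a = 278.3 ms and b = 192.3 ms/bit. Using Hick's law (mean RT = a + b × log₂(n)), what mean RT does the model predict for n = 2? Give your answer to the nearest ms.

log₂(2) = 1 bits, so RT = 278.3 + 192.3 × 1 ≈ 470.600 ms.

471 ms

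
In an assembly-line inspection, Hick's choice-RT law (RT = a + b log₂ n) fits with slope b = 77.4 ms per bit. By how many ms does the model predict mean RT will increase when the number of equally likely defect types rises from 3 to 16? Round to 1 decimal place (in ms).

The intercept a cancels: ΔRT = b·(log₂ n₂ − log₂ n₁) = b·log₂(n₂/n₁).
log₂(16) − log₂(3) = 4 − 1.5850 = 2.4150.
ΔRT = 77.4 × 2.4150 = 186.924 ms.

186.9 ms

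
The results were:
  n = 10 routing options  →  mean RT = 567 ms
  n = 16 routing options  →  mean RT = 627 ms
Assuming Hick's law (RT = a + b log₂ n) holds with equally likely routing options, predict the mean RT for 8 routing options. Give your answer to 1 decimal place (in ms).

With log₂ n on the abscissa the relation is linear; from the two conditions:
  b = (627 − 567) / (log₂ 16 − log₂ 10) = 60 / (4 − 3.3219) = 88.486 ms/bit
  a = 567 − 88.486 × 3.3219 = 273.055 ms
Then RT(8) = 273.055 + 88.486 × log₂ 8 = 273.055 + 88.486 × 3 ≈ 538.514 ms.

538.5 ms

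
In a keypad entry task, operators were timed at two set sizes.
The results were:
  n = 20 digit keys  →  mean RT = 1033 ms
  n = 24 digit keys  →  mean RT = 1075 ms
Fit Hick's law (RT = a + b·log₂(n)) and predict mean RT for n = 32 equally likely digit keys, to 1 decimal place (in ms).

Fit slope and intercept:
  b = (1075 − 1033) / (log₂ 24 − log₂ 20) = 42 / (4.5850 − 4.3219) = 159.675 ms/bit
  a = 1033 − 159.675 × 4.3219 = 342.896 ms
Then RT(32) = 342.896 + 159.675 × log₂ 32 = 342.896 + 159.675 × 5 ≈ 1141.271 ms.

1141.3 ms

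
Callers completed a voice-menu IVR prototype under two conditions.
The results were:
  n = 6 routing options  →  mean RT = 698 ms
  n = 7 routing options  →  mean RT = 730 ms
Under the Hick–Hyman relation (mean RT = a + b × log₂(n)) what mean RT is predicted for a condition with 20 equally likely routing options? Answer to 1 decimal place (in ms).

947.9 ms

Fit slope and intercept:
  b = (730 − 698) / (log₂ 7 − log₂ 6) = 32 / (2.8074 − 2.5850) = 143.890 ms/bit
  a = 698 − 143.890 × 2.5850 = 326.050 ms
Then RT(20) = 326.050 + 143.890 × log₂ 20 = 326.050 + 143.890 × 4.3219 ≈ 947.932 ms.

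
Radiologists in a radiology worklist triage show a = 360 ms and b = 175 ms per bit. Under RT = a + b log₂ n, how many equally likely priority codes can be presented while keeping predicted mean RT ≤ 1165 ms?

Information budget: (1165 − 360)/175 = 4.6000 bits, so n ≤ 2^4.6000 = 24.251 → at most 24.

24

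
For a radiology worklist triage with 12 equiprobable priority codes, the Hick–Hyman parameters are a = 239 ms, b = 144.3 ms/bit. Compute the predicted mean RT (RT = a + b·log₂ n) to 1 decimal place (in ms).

log₂(12) = 3.5850 bits, so RT = 239 + 144.3 × 3.5850 ≈ 756.310 ms.

756.3 ms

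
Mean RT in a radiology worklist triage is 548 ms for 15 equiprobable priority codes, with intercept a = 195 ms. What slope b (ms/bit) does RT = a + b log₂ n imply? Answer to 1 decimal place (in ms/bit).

b = (548 − 195) / log₂(15) = 353 / 3.9069 = 90.353 ms/bit.

90.4 ms/bit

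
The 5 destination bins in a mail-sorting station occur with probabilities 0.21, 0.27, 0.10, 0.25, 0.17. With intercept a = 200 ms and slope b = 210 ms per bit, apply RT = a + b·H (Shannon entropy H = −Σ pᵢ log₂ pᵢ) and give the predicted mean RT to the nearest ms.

Entropy contributions −pᵢ log₂ pᵢ: 0.4728, 0.5100, 0.3322, 0.5000, 0.4346; sum H = 2.2496 bits.
RT = a + bH = 200 + 210·2.2496 = 672.42 ms.

672 ms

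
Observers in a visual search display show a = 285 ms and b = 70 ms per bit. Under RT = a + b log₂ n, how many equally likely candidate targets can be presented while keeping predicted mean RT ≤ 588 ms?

20

70·log₂ n ≤ 588 − 285 = 303, giving log₂ n ≤ 4.3286 and n ≤ 20.092. The largest whole number is 20.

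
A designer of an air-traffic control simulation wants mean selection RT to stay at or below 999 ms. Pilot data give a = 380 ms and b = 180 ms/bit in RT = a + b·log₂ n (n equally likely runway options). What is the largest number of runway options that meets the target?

Information budget: (999 − 380)/180 = 3.4389 bits, so n ≤ 2^3.4389 = 10.844 → at most 10.

10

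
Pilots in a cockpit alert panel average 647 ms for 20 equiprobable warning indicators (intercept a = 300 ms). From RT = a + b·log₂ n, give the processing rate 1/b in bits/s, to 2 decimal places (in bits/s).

12.46 bits/s

b = (647 − 300)/log₂ 20 = 347/4.3219 = 80.288 ms per bit = 0.08029 s/bit; the reciprocal is 12.455 bits/s.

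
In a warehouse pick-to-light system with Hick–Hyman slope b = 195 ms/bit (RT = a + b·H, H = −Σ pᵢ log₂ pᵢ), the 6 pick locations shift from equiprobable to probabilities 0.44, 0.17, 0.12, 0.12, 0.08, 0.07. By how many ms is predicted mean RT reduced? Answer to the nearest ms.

65 ms

Equiprobable entropy H₀ = log₂ 6 = 2.5850 bits.
Skewed entropy H = −Σ pᵢ log₂ pᵢ = 2.2499 bits.
ΔRT = b·(H₀ − H) = 195 × 0.3350 = 65.33 ms.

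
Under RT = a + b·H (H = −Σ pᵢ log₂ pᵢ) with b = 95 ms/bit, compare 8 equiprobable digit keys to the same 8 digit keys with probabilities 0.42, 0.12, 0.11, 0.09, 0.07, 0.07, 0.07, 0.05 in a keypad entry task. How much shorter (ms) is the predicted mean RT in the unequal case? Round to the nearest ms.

40 ms

Equiprobable entropy H₀ = log₂ 8 = 3.0000 bits.
Skewed entropy H = −Σ pᵢ log₂ pᵢ = 2.5774 bits.
ΔRT = b·(H₀ − H) = 95 × 0.4226 = 40.15 ms.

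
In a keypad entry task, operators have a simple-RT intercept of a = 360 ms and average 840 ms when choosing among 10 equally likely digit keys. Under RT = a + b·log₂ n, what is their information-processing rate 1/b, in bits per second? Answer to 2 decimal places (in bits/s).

6.92 bits/s

Choice component = 840 − 360 = 480 ms over log₂(10) = 3.3219 bits.
b = 480 / 3.3219 = 144.494 ms/bit, so 1/b = 6.921 bits/s.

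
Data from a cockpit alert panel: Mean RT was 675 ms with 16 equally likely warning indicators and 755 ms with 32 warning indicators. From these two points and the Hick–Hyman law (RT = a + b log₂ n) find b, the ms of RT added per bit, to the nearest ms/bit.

80 ms/bit

b = (RT₂ − RT₁)/(log₂ n₂ − log₂ n₁) = (755 − 675)/(5 − 4) = 80 ms/bit.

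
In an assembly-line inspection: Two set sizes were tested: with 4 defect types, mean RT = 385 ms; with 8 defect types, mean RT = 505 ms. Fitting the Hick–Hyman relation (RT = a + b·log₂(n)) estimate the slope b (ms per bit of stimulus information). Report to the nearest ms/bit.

120 ms/bit

The slope on a log₂ axis is (505 − 385) / (3 − 2) = 120 ms/bit.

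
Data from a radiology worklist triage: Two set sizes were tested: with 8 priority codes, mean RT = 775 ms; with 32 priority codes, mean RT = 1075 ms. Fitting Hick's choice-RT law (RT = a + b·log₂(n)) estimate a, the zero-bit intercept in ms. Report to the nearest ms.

The slope on a log₂ axis is (1075 − 775) / (5 − 3) = 150 ms/bit.
Intercept: a = 775 − 150·log₂(8) = 325.000 ms.

325 ms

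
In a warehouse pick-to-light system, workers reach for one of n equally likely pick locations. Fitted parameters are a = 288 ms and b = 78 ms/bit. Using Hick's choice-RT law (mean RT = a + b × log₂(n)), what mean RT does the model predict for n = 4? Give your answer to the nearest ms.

444 ms

log₂(4) = 2 bits, so RT = 288 + 78 × 2 ≈ 444.000 ms.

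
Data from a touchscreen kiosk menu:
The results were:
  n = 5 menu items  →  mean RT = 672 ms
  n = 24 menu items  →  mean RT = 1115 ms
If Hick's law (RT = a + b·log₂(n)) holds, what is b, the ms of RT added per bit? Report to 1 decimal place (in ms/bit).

Slope: b = (1115 − 672) / (log₂ 24 − log₂ 5) = 443/2.2630 = 195.755 ms/bit.

195.8 ms/bit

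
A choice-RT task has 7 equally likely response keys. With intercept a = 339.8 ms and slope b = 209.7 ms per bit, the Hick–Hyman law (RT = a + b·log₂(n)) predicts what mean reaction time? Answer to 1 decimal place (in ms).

928.5 ms

log₂(7) = 2.8074 bits, so RT = 339.8 + 209.7 × 2.8074 ≈ 928.502 ms.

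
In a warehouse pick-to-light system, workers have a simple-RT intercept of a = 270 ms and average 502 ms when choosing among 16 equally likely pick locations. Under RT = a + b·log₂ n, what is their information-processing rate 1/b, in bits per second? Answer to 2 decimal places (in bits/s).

17.24 bits/s

Choice component = 502 − 270 = 232 ms over log₂(16) = 4 bits.
b = 232 / 4 = 58.000 ms/bit, so 1/b = 17.241 bits/s.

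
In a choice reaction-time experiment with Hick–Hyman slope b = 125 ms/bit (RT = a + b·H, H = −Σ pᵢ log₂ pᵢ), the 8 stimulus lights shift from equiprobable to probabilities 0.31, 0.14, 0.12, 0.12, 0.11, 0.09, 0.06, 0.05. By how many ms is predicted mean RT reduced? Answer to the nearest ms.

28 ms

The RT saving is b·ΔH. Equiprobable H₀ = log₂(8) = 3.0000 bits; with the given probabilities H = 2.7776 bits.
b·(H₀ − H) = 125 × (3.0000 − 2.7776) = 27.80 ms.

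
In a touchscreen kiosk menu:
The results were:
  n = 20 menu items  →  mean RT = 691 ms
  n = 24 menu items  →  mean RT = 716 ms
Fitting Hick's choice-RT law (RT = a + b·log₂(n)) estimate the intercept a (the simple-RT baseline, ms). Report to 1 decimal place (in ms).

280.2 ms

b = (RT₂ − RT₁)/(log₂ n₂ − log₂ n₁) = (716 − 691)/(4.5850 − 4.3219) = 95.045 ms/bit.
Intercept: a = 691 − 95.045·log₂(20) = 280.224 ms.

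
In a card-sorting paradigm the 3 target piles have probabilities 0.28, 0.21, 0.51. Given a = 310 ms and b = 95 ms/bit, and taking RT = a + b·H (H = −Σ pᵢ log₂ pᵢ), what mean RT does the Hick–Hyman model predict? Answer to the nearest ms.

H = 0.28·log₂(1/0.28) + 0.21·log₂(1/0.21) + 0.51·log₂(1/0.51) = 1.4825 bits.
RT = 310 + 95 × 1.4825 = 450.83 ms.

451 ms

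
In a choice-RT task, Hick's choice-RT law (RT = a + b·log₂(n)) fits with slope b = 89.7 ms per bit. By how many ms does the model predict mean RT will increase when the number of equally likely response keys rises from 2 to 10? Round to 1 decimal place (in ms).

208.3 ms

The intercept a cancels: ΔRT = b·(log₂ n₂ − log₂ n₁) = b·log₂(n₂/n₁).
log₂(10) − log₂(2) = 3.3219 − 1 = 2.3219.
ΔRT = 89.7 × 2.3219 = 208.277 ms.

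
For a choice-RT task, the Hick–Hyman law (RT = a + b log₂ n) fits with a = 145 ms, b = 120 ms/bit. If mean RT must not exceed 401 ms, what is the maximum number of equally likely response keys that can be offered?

120·log₂ n ≤ 401 − 145 = 256, giving log₂ n ≤ 2.1333 and n ≤ 4.387. The largest whole number is 4.

4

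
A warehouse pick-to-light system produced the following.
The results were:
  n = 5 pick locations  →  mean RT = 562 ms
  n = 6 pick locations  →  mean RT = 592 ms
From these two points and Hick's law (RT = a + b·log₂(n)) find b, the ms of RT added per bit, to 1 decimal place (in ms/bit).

The slope on a log₂ axis is (592 − 562) / (2.5850 − 2.3219) = 114.054 ms/bit.

114.1 ms/bit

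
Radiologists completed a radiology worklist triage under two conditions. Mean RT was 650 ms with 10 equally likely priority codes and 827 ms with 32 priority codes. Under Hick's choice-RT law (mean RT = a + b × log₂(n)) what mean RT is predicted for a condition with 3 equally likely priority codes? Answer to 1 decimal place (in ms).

RT is linear in log₂ n, so two points fix the line:
  b = (827 − 650) / (log₂ 32 − log₂ 10) = 177 / (5 − 3.3219) = 105.478 ms/bit
  a = 650 − 105.478 × 3.3219 = 299.609 ms
Then RT(3) = 299.609 + 105.478 × log₂ 3 = 299.609 + 105.478 × 1.5850 ≈ 466.788 ms.

466.8 ms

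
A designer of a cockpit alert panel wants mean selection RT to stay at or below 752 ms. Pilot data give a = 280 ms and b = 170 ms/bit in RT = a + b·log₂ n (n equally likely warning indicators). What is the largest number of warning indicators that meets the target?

170·log₂ n ≤ 752 − 280 = 472, giving log₂ n ≤ 2.7765 and n ≤ 6.852. The largest whole number is 6.

6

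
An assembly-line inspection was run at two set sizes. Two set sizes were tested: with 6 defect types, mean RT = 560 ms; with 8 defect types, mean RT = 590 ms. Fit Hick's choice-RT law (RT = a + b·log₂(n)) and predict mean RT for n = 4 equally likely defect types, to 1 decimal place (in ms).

517.7 ms

Fit slope and intercept:
  b = (590 − 560) / (log₂ 8 − log₂ 6) = 30 / (3 − 2.5850) = 72.283 ms/bit
  a = 560 − 72.283 × 2.5850 = 373.152 ms
Then RT(4) = 373.152 + 72.283 × log₂ 4 = 373.152 + 72.283 × 2 ≈ 517.717 ms.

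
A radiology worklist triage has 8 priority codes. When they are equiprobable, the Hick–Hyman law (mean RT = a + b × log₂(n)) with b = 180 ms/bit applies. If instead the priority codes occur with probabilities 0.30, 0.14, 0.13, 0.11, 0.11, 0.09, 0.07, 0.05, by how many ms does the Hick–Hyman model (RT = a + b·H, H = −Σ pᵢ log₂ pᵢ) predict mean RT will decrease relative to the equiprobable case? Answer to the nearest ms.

36 ms

Equiprobable entropy H₀ = log₂ 8 = 3.0000 bits.
Skewed entropy H = −Σ pᵢ log₂ pᵢ = 2.7987 bits.
ΔRT = b·(H₀ − H) = 180 × 0.2013 = 36.23 ms.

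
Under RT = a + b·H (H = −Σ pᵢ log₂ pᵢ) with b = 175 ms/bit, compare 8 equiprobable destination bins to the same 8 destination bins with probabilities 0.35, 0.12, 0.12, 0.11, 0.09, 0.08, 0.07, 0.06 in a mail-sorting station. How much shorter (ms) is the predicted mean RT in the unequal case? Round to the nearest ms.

The RT saving is b·ΔH. Equiprobable H₀ = log₂(8) = 3.0000 bits; with the given probabilities H = 2.7308 bits.
b·(H₀ − H) = 175 × (3.0000 − 2.7308) = 47.11 ms.

47 ms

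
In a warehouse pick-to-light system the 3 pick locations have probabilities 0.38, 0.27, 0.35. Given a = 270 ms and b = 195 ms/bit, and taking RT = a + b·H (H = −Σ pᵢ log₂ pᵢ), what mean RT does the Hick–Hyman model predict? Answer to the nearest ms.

H = 0.38·log₂(1/0.38) + 0.27·log₂(1/0.27) + 0.35·log₂(1/0.35) = 1.5706 bits.
RT = 270 + 195 × 1.5706 = 576.26 ms.

576 ms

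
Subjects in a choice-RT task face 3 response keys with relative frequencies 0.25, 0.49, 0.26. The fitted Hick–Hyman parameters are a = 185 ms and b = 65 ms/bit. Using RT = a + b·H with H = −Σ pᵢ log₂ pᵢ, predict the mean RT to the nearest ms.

283 ms

H = 0.25·log₂(1/0.25) + 0.49·log₂(1/0.49) + 0.26·log₂(1/0.26) = 1.5096 bits.
RT = 185 + 65 × 1.5096 = 283.12 ms.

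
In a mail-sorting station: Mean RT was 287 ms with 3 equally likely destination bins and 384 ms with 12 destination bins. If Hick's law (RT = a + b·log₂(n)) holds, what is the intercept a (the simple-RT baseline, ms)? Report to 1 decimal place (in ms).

Slope: b = (384 − 287) / (log₂ 12 − log₂ 3) = 97/2.0000 = 48.500 ms/bit.
Intercept: a = 287 − 48.500·log₂(3) = 210.129 ms.

210.1 ms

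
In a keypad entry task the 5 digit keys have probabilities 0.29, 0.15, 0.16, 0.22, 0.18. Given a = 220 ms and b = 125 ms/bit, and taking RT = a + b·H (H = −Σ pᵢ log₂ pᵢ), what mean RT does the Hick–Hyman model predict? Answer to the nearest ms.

H = 0.29·log₂(1/0.29) + 0.15·log₂(1/0.15) + 0.16·log₂(1/0.16) + 0.22·log₂(1/0.22) + 0.18·log₂(1/0.18) = 2.2773 bits.
RT = 220 + 125 × 2.2773 = 504.67 ms.

505 ms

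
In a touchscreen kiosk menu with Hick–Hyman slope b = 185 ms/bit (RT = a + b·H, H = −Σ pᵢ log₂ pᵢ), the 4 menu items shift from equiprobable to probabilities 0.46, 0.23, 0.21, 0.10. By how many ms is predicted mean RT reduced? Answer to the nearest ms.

36 ms

Equiprobable entropy H₀ = log₂ 4 = 2.0000 bits.
Skewed entropy H = −Σ pᵢ log₂ pᵢ = 1.8080 bits.
ΔRT = b·(H₀ − H) = 185 × 0.1920 = 35.52 ms.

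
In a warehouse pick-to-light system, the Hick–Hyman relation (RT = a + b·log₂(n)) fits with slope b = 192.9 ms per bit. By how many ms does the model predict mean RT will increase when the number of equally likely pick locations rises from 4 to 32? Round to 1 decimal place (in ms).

The intercept a cancels: ΔRT = b·(log₂ n₂ − log₂ n₁) = b·log₂(n₂/n₁).
log₂(32) − log₂(4) = log₂(32/4) = log₂(8) = 3.
ΔRT = 192.9 × 3.0000 = 578.700 ms.

578.7 ms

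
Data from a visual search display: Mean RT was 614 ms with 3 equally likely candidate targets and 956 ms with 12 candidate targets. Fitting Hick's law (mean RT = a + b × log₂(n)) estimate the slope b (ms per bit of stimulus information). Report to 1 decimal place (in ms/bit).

171.0 ms/bit

b = (RT₂ − RT₁)/(log₂ n₂ − log₂ n₁) = (956 − 614)/(3.5850 − 1.5850) = 171.000 ms/bit.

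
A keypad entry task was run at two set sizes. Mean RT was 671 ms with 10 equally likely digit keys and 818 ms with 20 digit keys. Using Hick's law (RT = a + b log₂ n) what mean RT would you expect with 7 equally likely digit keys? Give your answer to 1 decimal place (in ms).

595.4 ms

Fit slope and intercept:
  b = (818 − 671) / (log₂ 20 − log₂ 10) = 147 / (4.3219 − 3.3219) = 147.000 ms/bit
  a = 671 − 147.000 × 3.3219 = 182.677 ms
Then RT(7) = 182.677 + 147.000 × log₂ 7 = 182.677 + 147.000 × 2.8074 ≈ 595.358 ms.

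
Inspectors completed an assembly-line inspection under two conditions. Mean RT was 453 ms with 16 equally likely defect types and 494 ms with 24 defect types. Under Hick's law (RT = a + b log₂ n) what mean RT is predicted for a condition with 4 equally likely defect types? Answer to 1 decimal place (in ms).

Solve the two-equation system in a and b:
  b = (494 − 453) / (log₂ 24 − log₂ 16) = 41 / (4.5850 − 4) = 70.090 ms/bit
  a = 453 − 70.090 × 4 = 172.640 ms
Then RT(4) = 172.640 + 70.090 × log₂ 4 = 172.640 + 70.090 × 2 ≈ 312.820 ms.

312.8 ms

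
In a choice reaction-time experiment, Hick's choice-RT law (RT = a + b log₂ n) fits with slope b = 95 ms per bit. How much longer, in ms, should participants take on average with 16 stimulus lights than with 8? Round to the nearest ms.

95 ms

ΔRT = (a + b log₂ n₂) − (a + b log₂ n₁) = b·(log₂ n₂ − log₂ n₁).
log₂(16) − log₂(8) = log₂(16/8) = log₂(2) = 1.
ΔRT = 95 × 1.0000 = 95.000 ms.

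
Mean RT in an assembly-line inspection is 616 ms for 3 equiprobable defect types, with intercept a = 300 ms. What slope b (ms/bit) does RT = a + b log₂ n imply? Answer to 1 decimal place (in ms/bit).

199.4 ms/bit

log₂(3) = 1.5850 bits.
b = (RT − a)/log₂ n = (616 − 300) / 1.5850 = 199.374 ms/bit.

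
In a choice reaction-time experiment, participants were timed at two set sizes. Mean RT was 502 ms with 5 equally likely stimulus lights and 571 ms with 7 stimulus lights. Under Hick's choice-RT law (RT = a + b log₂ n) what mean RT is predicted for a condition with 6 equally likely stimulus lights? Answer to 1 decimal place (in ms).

Solve the two-equation system in a and b:
  b = (571 − 502) / (log₂ 7 − log₂ 5) = 69 / (2.8074 − 2.3219) = 142.143 ms/bit
  a = 502 − 142.143 × 2.3219 = 171.954 ms
Then RT(6) = 171.954 + 142.143 × log₂ 6 = 171.954 + 142.143 × 2.5850 ≈ 539.388 ms.

539.4 ms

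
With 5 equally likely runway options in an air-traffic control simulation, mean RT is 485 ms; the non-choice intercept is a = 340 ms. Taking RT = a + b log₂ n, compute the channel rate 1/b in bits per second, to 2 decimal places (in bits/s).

16.01 bits/s

Choice component = 485 − 340 = 145 ms over log₂(5) = 2.3219 bits.
b = 145 / 2.3219 = 62.448 ms/bit, so 1/b = 16.013 bits/s.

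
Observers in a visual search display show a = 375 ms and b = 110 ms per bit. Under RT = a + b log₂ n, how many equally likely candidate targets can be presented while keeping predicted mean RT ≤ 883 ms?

Information budget: (883 − 375)/110 = 4.6182 bits, so n ≤ 2^4.6182 = 24.559 → at most 24.

24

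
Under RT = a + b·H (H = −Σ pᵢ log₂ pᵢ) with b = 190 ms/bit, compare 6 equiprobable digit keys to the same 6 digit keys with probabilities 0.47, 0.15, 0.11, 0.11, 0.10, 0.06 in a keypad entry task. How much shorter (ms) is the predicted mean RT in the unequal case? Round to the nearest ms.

The RT saving is b·ΔH. Equiprobable H₀ = log₂(6) = 2.5850 bits; with the given probabilities H = 2.1988 bits.
b·(H₀ − H) = 190 × (2.5850 − 2.1988) = 73.37 ms.

73 ms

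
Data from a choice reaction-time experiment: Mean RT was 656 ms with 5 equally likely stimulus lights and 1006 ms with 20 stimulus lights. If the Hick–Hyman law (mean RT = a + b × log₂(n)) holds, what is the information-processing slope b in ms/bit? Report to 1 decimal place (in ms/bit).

175.0 ms/bit

b = (RT₂ − RT₁)/(log₂ n₂ − log₂ n₁) = (1006 − 656)/(4.3219 − 2.3219) = 175.000 ms/bit.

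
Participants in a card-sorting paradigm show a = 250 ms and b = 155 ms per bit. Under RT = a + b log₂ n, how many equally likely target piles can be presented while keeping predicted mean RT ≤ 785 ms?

Information budget: (785 − 250)/155 = 3.4516 bits, so n ≤ 2^3.4516 = 10.941 → at most 10.

10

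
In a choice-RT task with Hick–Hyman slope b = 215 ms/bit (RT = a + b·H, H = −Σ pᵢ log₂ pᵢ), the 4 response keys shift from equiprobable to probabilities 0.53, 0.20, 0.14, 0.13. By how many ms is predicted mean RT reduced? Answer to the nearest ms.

58 ms

Equiprobable entropy H₀ = log₂ 4 = 2.0000 bits.
Skewed entropy H = −Σ pᵢ log₂ pᵢ = 1.7296 bits.
ΔRT = b·(H₀ − H) = 215 × 0.2704 = 58.14 ms.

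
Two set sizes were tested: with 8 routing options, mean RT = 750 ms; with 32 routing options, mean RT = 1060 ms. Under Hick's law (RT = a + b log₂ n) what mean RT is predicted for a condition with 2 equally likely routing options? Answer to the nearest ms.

440 ms

Solve the two-equation system in a and b:
  b = (1060 − 750) / (log₂ 32 − log₂ 8) = 310 / (5 − 3) = 155 ms/bit
  a = 750 − 155 × 3 = 285 ms
Then RT(2) = 285 + 155 × log₂ 2 = 285 + 155 × 1 ≈ 440.000 ms.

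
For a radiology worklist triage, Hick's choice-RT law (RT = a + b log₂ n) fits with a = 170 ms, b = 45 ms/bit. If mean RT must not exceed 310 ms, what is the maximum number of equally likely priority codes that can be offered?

8

Set 170 + 45·log₂ n ≤ 310 → log₂ n ≤ (310 − 170)/45 = 3.1111.
So n ≤ 2^3.1111 = 8.640; the largest integer n is 8.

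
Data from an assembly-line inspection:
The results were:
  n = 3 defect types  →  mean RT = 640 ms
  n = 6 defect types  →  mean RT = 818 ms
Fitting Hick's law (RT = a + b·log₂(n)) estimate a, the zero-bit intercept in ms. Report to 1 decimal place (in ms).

357.9 ms

The slope on a log₂ axis is (818 − 640) / (2.5850 − 1.5850) = 178.000 ms/bit.
Intercept: a = 640 − 178.000·log₂(3) = 357.877 ms.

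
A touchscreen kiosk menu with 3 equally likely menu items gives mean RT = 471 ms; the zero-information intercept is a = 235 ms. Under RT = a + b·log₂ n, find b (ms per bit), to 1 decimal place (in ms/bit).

log₂(3) = 1.5850 bits.
b = (RT − a)/log₂ n = (471 − 235) / 1.5850 = 148.899 ms/bit.

148.9 ms/bit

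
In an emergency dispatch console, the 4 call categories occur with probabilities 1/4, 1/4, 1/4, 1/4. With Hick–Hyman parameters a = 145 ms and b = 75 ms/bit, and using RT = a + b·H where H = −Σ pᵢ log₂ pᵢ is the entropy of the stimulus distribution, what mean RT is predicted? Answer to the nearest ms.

H = −Σ pᵢ log₂ pᵢ = 0.25·2 + 0.25·2 + 0.25·2 + 0.25·2 = 2.000 bits.
RT = 145 + 75 × 2.000 = 295.00 ms.

295 ms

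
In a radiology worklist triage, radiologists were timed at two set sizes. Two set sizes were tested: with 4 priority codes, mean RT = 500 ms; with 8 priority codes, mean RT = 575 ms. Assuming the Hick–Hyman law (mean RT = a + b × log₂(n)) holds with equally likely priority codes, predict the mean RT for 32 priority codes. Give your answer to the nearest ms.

725 ms

Solve the two-equation system in a and b:
  b = (575 − 500) / (log₂ 8 − log₂ 4) = 75 / (3 − 2) = 75 ms/bit
  a = 500 − 75 × 2 = 350 ms
Then RT(32) = 350 + 75 × log₂ 32 = 350 + 75 × 5 ≈ 725.000 ms.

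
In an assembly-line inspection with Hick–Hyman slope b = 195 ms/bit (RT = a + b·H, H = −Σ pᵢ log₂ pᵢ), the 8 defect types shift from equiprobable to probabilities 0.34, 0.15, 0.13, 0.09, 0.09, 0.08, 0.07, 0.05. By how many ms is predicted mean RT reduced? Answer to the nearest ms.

54 ms

Equiprobable entropy H₀ = log₂ 8 = 3.0000 bits.
Skewed entropy H = −Σ pᵢ log₂ pᵢ = 2.7238 bits.
ΔRT = b·(H₀ − H) = 195 × 0.2762 = 53.85 ms.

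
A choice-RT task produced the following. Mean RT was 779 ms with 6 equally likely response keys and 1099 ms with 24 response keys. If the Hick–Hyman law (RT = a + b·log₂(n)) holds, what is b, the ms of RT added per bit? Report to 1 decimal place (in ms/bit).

160.0 ms/bit

b = (RT₂ − RT₁)/(log₂ n₂ − log₂ n₁) = (1099 − 779)/(4.5850 − 2.5850) = 160.000 ms/bit.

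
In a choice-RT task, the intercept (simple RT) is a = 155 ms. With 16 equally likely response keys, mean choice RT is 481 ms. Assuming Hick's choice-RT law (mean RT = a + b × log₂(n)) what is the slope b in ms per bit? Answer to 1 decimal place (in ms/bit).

log₂(16) = 4 bits.
b = (RT − a)/log₂ n = (481 − 155) / 4 = 81.500 ms/bit.

81.5 ms/bit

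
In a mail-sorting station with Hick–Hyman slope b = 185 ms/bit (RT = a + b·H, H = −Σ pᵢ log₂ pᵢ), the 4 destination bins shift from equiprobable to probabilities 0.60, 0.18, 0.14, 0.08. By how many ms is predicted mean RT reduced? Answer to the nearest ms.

78 ms

The RT saving is b·ΔH. Equiprobable H₀ = log₂(4) = 2.0000 bits; with the given probabilities H = 1.5761 bits.
b·(H₀ − H) = 185 × (2.0000 − 1.5761) = 78.42 ms.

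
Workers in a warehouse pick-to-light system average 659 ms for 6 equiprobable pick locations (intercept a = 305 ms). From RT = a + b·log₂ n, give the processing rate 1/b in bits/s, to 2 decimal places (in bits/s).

7.30 bits/s

Choice component = 659 − 305 = 354 ms over log₂(6) = 2.5850 bits.
b = 354 / 2.5850 = 136.946 ms/bit, so 1/b = 7.302 bits/s.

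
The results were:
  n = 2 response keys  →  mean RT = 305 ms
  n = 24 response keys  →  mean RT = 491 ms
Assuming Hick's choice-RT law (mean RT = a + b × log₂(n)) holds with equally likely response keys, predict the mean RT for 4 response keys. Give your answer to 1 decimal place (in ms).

356.9 ms

Fit slope and intercept:
  b = (491 − 305) / (log₂ 24 − log₂ 2) = 186 / (4.5850 − 1) = 51.883 ms/bit
  a = 305 − 51.883 × 1 = 253.117 ms
Then RT(4) = 253.117 + 51.883 × log₂ 4 = 253.117 + 51.883 × 2 ≈ 356.883 ms.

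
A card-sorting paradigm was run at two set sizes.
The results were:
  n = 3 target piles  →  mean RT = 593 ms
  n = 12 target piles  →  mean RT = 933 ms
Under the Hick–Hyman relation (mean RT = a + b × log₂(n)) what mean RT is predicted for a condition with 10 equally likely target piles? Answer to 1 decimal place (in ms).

888.3 ms

RT is linear in log₂ n, so two points fix the line:
  b = (933 − 593) / (log₂ 12 − log₂ 3) = 340 / (3.5850 − 1.5850) = 170.000 ms/bit
  a = 593 − 170.000 × 1.5850 = 323.556 ms
Then RT(10) = 323.556 + 170.000 × log₂ 10 = 323.556 + 170.000 × 3.3219 ≈ 888.284 ms.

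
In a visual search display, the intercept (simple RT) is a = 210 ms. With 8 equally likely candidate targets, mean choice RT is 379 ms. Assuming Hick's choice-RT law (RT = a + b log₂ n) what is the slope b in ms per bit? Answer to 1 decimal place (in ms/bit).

8 alternatives carry log₂ 8 = 3 bits; the choice cost is 379 − 210 = 169 ms, so b = 169/3 = 56.333 ms/bit.

56.3 ms/bit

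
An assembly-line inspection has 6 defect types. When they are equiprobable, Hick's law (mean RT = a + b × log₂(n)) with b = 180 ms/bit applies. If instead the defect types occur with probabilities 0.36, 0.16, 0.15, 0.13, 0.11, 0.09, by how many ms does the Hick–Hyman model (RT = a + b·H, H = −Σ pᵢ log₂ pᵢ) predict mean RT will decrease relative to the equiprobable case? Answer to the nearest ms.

Equiprobable entropy H₀ = log₂ 6 = 2.5850 bits.
Skewed entropy H = −Σ pᵢ log₂ pᵢ = 2.4098 bits.
ΔRT = b·(H₀ − H) = 180 × 0.1752 = 31.54 ms.

32 ms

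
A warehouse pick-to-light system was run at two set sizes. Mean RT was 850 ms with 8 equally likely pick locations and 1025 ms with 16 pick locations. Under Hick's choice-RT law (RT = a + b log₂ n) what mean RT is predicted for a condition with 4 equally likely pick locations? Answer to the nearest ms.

675 ms

With log₂ n on the abscissa the relation is linear; from the two conditions:
  b = (1025 − 850) / (log₂ 16 − log₂ 8) = 175 / (4 − 3) = 175 ms/bit
  a = 850 − 175 × 3 = 325 ms
Then RT(4) = 325 + 175 × log₂ 4 = 325 + 175 × 2 ≈ 675.000 ms.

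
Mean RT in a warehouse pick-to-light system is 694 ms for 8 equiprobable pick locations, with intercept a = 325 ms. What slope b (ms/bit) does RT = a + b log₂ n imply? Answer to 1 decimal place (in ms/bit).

log₂(8) = 3 bits.
b = (RT − a)/log₂ n = (694 − 325) / 3 = 123.000 ms/bit.

123.0 ms/bit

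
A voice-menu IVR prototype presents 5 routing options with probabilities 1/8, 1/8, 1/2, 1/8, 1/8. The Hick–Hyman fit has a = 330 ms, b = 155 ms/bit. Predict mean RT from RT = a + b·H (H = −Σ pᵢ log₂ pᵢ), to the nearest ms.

H = −Σ pᵢ log₂ pᵢ = 0.125·3 + 0.125·3 + 0.5·1 + 0.125·3 + 0.125·3 = 2.000 bits.
RT = 330 + 155 × 2.000 = 640.00 ms.

640 ms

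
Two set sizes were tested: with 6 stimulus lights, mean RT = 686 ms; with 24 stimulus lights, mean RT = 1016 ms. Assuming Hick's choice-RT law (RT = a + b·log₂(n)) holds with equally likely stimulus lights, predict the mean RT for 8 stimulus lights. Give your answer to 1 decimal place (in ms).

754.5 ms

RT is linear in log₂ n, so two points fix the line:
  b = (1016 − 686) / (log₂ 24 − log₂ 6) = 330 / (4.5850 − 2.5850) = 165.000 ms/bit
  a = 686 − 165.000 × 2.5850 = 259.481 ms
Then RT(8) = 259.481 + 165.000 × log₂ 8 = 259.481 + 165.000 × 3 ≈ 754.481 ms.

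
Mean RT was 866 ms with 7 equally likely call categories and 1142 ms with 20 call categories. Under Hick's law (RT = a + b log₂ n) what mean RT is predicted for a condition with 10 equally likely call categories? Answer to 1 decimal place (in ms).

RT is linear in log₂ n, so two points fix the line:
  b = (1142 − 866) / (log₂ 20 − log₂ 7) = 276 / (4.3219 − 2.8074) = 182.230 ms/bit
  a = 866 − 182.230 × 2.8074 = 354.417 ms
Then RT(10) = 354.417 + 182.230 × log₂ 10 = 354.417 + 182.230 × 3.3219 ≈ 959.770 ms.

959.8 ms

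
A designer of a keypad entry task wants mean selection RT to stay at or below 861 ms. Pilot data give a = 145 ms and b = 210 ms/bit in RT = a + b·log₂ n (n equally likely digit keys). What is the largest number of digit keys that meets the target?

10

Set 145 + 210·log₂ n ≤ 861 → log₂ n ≤ (861 − 145)/210 = 3.4095.
So n ≤ 2^3.4095 = 10.626; the largest integer n is 10.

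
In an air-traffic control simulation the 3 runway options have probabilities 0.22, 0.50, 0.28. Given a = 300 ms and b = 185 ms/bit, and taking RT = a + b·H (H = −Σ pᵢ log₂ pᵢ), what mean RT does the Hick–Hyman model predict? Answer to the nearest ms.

577 ms

H = 0.22·log₂(1/0.22) + 0.50·log₂(1/0.50) + 0.28·log₂(1/0.28) = 1.4948 bits.
RT = 300 + 185 × 1.4948 = 576.54 ms.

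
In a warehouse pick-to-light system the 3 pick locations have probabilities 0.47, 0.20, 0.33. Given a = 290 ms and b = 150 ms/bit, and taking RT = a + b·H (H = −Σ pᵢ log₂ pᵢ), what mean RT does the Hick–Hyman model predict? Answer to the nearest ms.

H = 0.47·log₂(1/0.47) + 0.20·log₂(1/0.20) + 0.33·log₂(1/0.33) = 1.5042 bits.
RT = 290 + 150 × 1.5042 = 515.62 ms.

516 ms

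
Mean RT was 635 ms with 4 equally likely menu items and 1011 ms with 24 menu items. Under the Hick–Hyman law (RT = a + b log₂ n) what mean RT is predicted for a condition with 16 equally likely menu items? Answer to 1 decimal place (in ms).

925.9 ms

With log₂ n on the abscissa the relation is linear; from the two conditions:
  b = (1011 − 635) / (log₂ 24 − log₂ 4) = 376 / (4.5850 − 2) = 145.457 ms/bit
  a = 635 − 145.457 × 2 = 344.087 ms
Then RT(16) = 344.087 + 145.457 × log₂ 16 = 344.087 + 145.457 × 4 ≈ 925.913 ms.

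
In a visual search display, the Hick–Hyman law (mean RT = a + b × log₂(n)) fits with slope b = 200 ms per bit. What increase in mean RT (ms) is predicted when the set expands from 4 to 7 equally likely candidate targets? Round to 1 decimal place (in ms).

161.5 ms

Only the slope matters, since a is common to both: ΔRT = b·log₂(n₂/n₁).
log₂(7) − log₂(4) = 2.8074 − 2 = 0.8074.
ΔRT = 200 × 0.8074 = 161.471 ms.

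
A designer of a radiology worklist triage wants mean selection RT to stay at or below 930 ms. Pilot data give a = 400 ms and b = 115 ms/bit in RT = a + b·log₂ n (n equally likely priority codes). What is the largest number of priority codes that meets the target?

24

Set 400 + 115·log₂ n ≤ 930 → log₂ n ≤ (930 − 400)/115 = 4.6087.
So n ≤ 2^4.6087 = 24.398; the largest integer n is 24.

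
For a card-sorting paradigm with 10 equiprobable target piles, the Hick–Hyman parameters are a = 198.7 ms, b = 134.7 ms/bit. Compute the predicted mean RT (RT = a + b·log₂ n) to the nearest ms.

log₂(10) = 3.3219 bits, so RT = 198.7 + 134.7 × 3.3219 ≈ 646.164 ms.

646 ms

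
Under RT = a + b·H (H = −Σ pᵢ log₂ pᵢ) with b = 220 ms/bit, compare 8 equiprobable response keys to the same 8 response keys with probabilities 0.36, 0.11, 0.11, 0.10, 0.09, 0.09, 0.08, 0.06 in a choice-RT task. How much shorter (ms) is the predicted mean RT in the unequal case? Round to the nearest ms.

The RT saving is b·ΔH. Equiprobable H₀ = log₂(8) = 3.0000 bits; with the given probabilities H = 2.7237 bits.
b·(H₀ − H) = 220 × (3.0000 − 2.7237) = 60.78 ms.

61 ms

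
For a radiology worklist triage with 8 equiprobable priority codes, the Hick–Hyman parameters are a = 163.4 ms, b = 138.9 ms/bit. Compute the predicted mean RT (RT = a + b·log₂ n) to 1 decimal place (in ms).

580.1 ms

log₂(8) = 3 bits, so RT = 163.4 + 138.9 × 3 ≈ 580.100 ms.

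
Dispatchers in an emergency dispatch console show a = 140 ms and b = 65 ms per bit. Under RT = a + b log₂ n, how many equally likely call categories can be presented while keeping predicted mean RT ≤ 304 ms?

5

Information budget: (304 − 140)/65 = 2.5231 bits, so n ≤ 2^2.5231 = 5.748 → at most 5.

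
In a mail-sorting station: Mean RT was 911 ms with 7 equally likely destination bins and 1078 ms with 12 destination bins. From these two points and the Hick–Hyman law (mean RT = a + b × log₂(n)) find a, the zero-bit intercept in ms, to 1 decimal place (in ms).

Slope: b = (1078 − 911) / (log₂ 12 − log₂ 7) = 167/0.7776 = 214.761 ms/bit.
Intercept: a = 911 − 214.761·log₂(7) = 308.089 ms.

308.1 ms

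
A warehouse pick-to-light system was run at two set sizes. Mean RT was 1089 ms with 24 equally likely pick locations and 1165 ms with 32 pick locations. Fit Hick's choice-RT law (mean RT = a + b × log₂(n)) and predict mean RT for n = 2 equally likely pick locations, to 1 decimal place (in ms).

432.5 ms

RT is linear in log₂ n, so two points fix the line:
  b = (1165 − 1089) / (log₂ 32 − log₂ 24) = 76 / (5 − 4.5850) = 183.116 ms/bit
  a = 1089 − 183.116 × 4.5850 = 249.420 ms
Then RT(2) = 249.420 + 183.116 × log₂ 2 = 249.420 + 183.116 × 1 ≈ 432.536 ms.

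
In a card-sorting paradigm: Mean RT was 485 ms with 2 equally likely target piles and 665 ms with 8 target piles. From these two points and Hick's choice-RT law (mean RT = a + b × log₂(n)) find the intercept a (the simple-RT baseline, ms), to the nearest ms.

Slope: b = (665 − 485) / (log₂ 8 − log₂ 2) = 180/2.0000 = 90 ms/bit.
a = RT₁ − b·log₂ n₁ = 485 − 90 × 1 = 395.000 ms.

395 ms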